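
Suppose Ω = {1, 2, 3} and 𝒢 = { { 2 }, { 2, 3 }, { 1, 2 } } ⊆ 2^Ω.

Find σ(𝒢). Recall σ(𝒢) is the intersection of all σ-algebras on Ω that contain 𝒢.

Answer: σ(𝒢) = { {  }, { 1 }, { 2 }, { 3 }, { 1, 2 }, { 1, 3 }, { 2, 3 }, Ω }

Check:
Take S₀ = 𝒢 ∪ {∅, Ω} = { {  }, { 2 }, { 1, 2 }, { 2, 3 }, Ω }.
Round 1: +3 →
  { 1 }  = complement { 2, 3 }
  { 3 }  = complement { 1, 2 }
  { 1, 3 }  = complement { 2 }
  — 8 sets.
Round 2: already closed under ᶜ and ∪.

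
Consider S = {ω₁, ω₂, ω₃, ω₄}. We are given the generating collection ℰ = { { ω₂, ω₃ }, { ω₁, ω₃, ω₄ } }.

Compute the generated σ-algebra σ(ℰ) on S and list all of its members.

Begin from { {  }, { ω₂, ω₃ }, { ω₁, ω₃, ω₄ }, S } (that is, ℰ plus ∅ and S).
Step 1. New:
  { ω₂ }  = S∖{ ω₁, ω₃, ω₄ }
  { ω₁, ω₄ }  = S∖{ ω₂, ω₃ }
  (now 6)
Step 2 (1 new):
  { ω₁, ω₂, ω₄ }  = { ω₁, ω₄ } ∪ { ω₂ }
  (now 7)
Step 3: +1 →
  { ω₃ }  = S∖{ ω₁, ω₂, ω₄ }
  (now 8)
After Step 4 the family is unchanged; done.

|σ(ℰ)| = 8.  σ(ℰ) = { {  }, { ω₂ }, { ω₃ }, { ω₁, ω₄ }, { ω₂, ω₃ }, { ω₁, ω₂, ω₄ }, { ω₁, ω₃, ω₄ }, S }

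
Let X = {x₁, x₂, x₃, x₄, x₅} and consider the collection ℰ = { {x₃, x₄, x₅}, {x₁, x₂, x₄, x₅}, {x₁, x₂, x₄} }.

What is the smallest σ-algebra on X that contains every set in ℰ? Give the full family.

Initial family (5 sets): { ∅, {x₁, x₂, x₄}, {x₃, x₄, x₅}, {x₁, x₂, x₄, x₅}, X }.
Step 1 (3 new):
  {x₃}  = ᶜ of {x₁, x₂, x₄, x₅}
  {x₁, x₂}  = ᶜ of {x₃, x₄, x₅}
  {x₃, x₅}  = ᶜ of {x₁, x₂, x₄}
Step 2 (3 new):
  {x₁, x₂, x₃}  = {x₃} ∪ {x₁, x₂}
  {x₁, x₂, x₃, x₄}  = {x₃} ∪ {x₁, x₂, x₄}
  {x₁, x₂, x₃, x₅}  = {x₃, x₅} ∪ {x₁, x₂}
Step 3 (3 new):
  {x₄}  = ᶜ of {x₁, x₂, x₃, x₅}
  {x₅}  = ᶜ of {x₁, x₂, x₃, x₄}
  {x₄, x₅}  = ᶜ of {x₁, x₂, x₃}
Step 4 adds 2:
  {x₃, x₄}  = {x₃} ∪ {x₄}
  {x₁, x₂, x₅}  = {x₁, x₂} ∪ {x₅}
Step 5: already closed under ᶜ and ∪.

Therefore σ(ℰ) = { ∅, {x₃}, {x₄}, {x₅}, {x₁, x₂}, {x₃, x₄}, {x₃, x₅}, {x₄, x₅}, {x₁, x₂, x₃}, {x₁, x₂, x₄}, {x₁, x₂, x₅}, {x₃, x₄, x₅}, {x₁, x₂, x₃, x₄}, {x₁, x₂, x₃, x₅}, {x₁, x₂, x₄, x₅}, X } (|σ(ℰ)| = 16).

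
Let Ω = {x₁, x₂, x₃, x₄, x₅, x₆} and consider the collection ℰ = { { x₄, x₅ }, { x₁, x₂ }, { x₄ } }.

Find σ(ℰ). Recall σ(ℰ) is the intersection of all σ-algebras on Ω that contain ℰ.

σ(ℰ) (16 sets): { ∅, { x₄ }, { x₅ }, { x₁, x₂ }, { x₃, x₆ }, { x₄, x₅ }, { x₁, x₂, x₄ }, { x₁, x₂, x₅ }, { x₃, x₄, x₆ }, { x₃, x₅, x₆ }, { x₁, x₂, x₃, x₆ }, { x₁, x₂, x₄, x₅ }, { x₃, x₄, x₅, x₆ }, { x₁, x₂, x₃, x₄, x₆ }, { x₁, x₂, x₃, x₅, x₆ }, Ω }

Derivation:
Seed the family with ℰ together with ∅ and Ω: { ∅, { x₄ }, { x₁, x₂ }, { x₄, x₅ }, Ω }.
Iteration 1 adds 5:
  { x₁, x₂, x₄ }  = { x₁, x₂ } ∪ { x₄ }
  { x₁, x₂, x₃, x₆ }  = Ω∖{ x₄, x₅ }
  { x₁, x₂, x₄, x₅ }  = { x₄, x₅ } ∪ { x₁, x₂ }
  { x₃, x₄, x₅, x₆ }  = Ω∖{ x₁, x₂ }
  { x₁, x₂, x₃, x₅, x₆ }  = Ω∖{ x₄ }
  |family| = 10
Iteration 2 (3 new):
  { x₃, x₆ }  = Ω∖{ x₁, x₂, x₄, x₅ }
  { x₃, x₅, x₆ }  = Ω∖{ x₁, x₂, x₄ }
  { x₁, x₂, x₃, x₄, x₆ }  = { x₁, x₂, x₃, x₆ } ∪ { x₁, x₂, x₄ }
  |family| = 13
Iteration 3: +2 →
  { x₅ }  = Ω∖{ x₁, x₂, x₃, x₄, x₆ }
  { x₃, x₄, x₆ }  = { x₃, x₆ } ∪ { x₄ }
  |family| = 15
Iteration 4. New:
  { x₁, x₂, x₅ }  = Ω∖{ x₃, x₄, x₆ }
  |family| = 16
Iteration 5: no new sets; the family is a σ-algebra.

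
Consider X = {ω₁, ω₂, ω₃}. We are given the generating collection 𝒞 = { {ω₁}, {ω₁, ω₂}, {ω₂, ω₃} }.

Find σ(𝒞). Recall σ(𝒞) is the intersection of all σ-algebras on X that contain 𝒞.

Begin from { {}, {ω₁}, {ω₁, ω₂}, {ω₂, ω₃}, X } (that is, 𝒞 plus ∅ and X).
Round 1: 1 new —
  {ω₃}  = X∖{ω₁, ω₂}
  (now 6)
Round 2 (1 new):
  {ω₁, ω₃}  = {ω₃} ∪ {ω₁}
  (now 7)
Round 3 (1 new):
  {ω₂}  = X∖{ω₁, ω₃}
  (now 8)
After Round 4 the family is unchanged; done.

Hence σ(𝒞) has 8 members: { {}, {ω₁}, {ω₂}, {ω₃}, {ω₁, ω₂}, {ω₁, ω₃}, {ω₂, ω₃}, X }.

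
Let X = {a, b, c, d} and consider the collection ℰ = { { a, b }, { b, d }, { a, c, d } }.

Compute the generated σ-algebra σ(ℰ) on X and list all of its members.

Start: ℰ ∪ {∅, X} = { {}, { a, b }, { b, d }, { a, c, d }, X }.
Pass 1: +4 →
  { b }  = X∖{ a, c, d }
  { a, c }  = X∖{ b, d }
  { c, d }  = X∖{ a, b }
  { a, b, d }  = { a, b } ∪ { b, d }
Pass 2: 3 new —
  { c }  = X∖{ a, b, d }
  { a, b, c }  = { a, b } ∪ { a, c }
  { b, c, d }  = { c, d } ∪ { b }
Pass 3 (3 new):
  { a }  = X∖{ b, c, d }
  { d }  = X∖{ a, b, c }
  { b, c }  = { c } ∪ { b }
Pass 4. New:
  { a, d }  = X∖{ b, c }
Pass 5: stable.

σ(ℰ) = { {}, { a }, { b }, { c }, { d }, { a, b }, { a, c }, { a, d }, { b, c }, { b, d }, { c, d }, { a, b, c }, { a, b, d }, { a, c, d }, { b, c, d }, X }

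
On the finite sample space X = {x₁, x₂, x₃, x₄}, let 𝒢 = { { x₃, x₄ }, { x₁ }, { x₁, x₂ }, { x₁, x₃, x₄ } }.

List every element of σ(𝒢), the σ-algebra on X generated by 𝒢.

σ(𝒢) = { ∅, { x₁ }, { x₂ }, { x₁, x₂ }, { x₃, x₄ }, { x₁, x₃, x₄ }, { x₂, x₃, x₄ }, X }

Trace:
Seed the family with 𝒢 together with ∅ and X: { ∅, { x₁ }, { x₁, x₂ }, { x₃, x₄ }, { x₁, x₃, x₄ }, X }.
Round 1 (2 new):
  { x₂ }  = ᶜ of { x₁, x₃, x₄ }
  { x₂, x₃, x₄ }  = ᶜ of { x₁ }
  [8 total]
Round 2: closed — nothing new.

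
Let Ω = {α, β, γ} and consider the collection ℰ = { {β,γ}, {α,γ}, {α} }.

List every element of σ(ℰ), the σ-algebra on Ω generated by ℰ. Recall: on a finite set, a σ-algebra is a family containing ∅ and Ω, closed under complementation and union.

Initial family (5 sets): { ∅, {α}, {α,γ}, {β,γ}, Ω }.
Pass 1 (1 new):
  {β}  = ᶜ of {α,γ}
  — 6 sets.
Pass 2. New:
  {α,β}  = {β} ∪ {α}
  — 7 sets.
Pass 3: 1 new —
  {γ}  = ᶜ of {α,β}
  — 8 sets.
Pass 4: stable.

|σ(ℰ)| = 8.  σ(ℰ) = { ∅, {α}, {β}, {γ}, {α,β}, {α,γ}, {β,γ}, Ω }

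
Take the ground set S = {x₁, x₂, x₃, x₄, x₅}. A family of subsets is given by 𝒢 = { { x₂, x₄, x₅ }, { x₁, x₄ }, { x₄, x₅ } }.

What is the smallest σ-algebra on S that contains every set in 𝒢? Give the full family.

Begin from { ∅, { x₁, x₄ }, { x₄, x₅ }, { x₂, x₄, x₅ }, S } (that is, 𝒢 plus ∅ and S).
Round 1 (5 new):
  { x₁, x₃ }  = S∖{ x₂, x₄, x₅ }
  { x₁, x₂, x₃ }  = S∖{ x₄, x₅ }
  { x₁, x₄, x₅ }  = { x₄, x₅ } ∪ { x₁, x₄ }
  { x₂, x₃, x₅ }  = S∖{ x₁, x₄ }
  { x₁, x₂, x₄, x₅ }  = { x₁, x₄ } ∪ { x₂, x₄, x₅ }
  |family| = 10
Round 2. New:
  { x₃ }  = S∖{ x₁, x₂, x₄, x₅ }
  { x₂, x₃ }  = S∖{ x₁, x₄, x₅ }
  { x₁, x₃, x₄ }  = { x₁, x₄ } ∪ { x₁, x₃ }
  { x₁, x₂, x₃, x₄ }  = { x₁, x₂, x₃ } ∪ { x₁, x₄ }
  { x₁, x₂, x₃, x₅ }  = { x₁, x₂, x₃ } ∪ { x₂, x₃, x₅ }
  { x₁, x₃, x₄, x₅ }  = { x₁, x₄, x₅ } ∪ { x₁, x₃ }
  { x₂, x₃, x₄, x₅ }  = { x₄, x₅ } ∪ { x₂, x₃, x₅ }
  |family| = 17
Round 3 adds 6:
  { x₁ }  = S∖{ x₂, x₃, x₄, x₅ }
  { x₂ }  = S∖{ x₁, x₃, x₄, x₅ }
  { x₄ }  = S∖{ x₁, x₂, x₃, x₅ }
  { x₅ }  = S∖{ x₁, x₂, x₃, x₄ }
  { x₂, x₅ }  = S∖{ x₁, x₃, x₄ }
  { x₃, x₄, x₅ }  = { x₄, x₅ } ∪ { x₃ }
  |family| = 23
Round 4: +9 →
  { x₁, x₂ }  = S∖{ x₃, x₄, x₅ }
  { x₁, x₅ }  = { x₅ } ∪ { x₁ }
  { x₂, x₄ }  = { x₂ } ∪ { x₄ }
  { x₃, x₄ }  = { x₃ } ∪ { x₄ }
  { x₃, x₅ }  = { x₅ } ∪ { x₃ }
  { x₁, x₂, x₄ }  = { x₂ } ∪ { x₁, x₄ }
  { x₁, x₂, x₅ }  = { x₂, x₅ } ∪ { x₁ }
  { x₁, x₃, x₅ }  = { x₅ } ∪ { x₁, x₃ }
  { x₂, x₃, x₄ }  = { x₂, x₃ } ∪ { x₄ }
  |family| = 32
Round 5: closed — nothing new.

|σ(𝒢)| = 32.  σ(𝒢) = { ∅, { x₁ }, { x₂ }, { x₃ }, { x₄ }, { x₅ }, { x₁, x₂ }, { x₁, x₃ }, { x₁, x₄ }, { x₁, x₅ }, { x₂, x₃ }, { x₂, x₄ }, { x₂, x₅ }, { x₃, x₄ }, { x₃, x₅ }, { x₄, x₅ }, { x₁, x₂, x₃ }, { x₁, x₂, x₄ }, { x₁, x₂, x₅ }, { x₁, x₃, x₄ }, { x₁, x₃, x₅ }, { x₁, x₄, x₅ }, { x₂, x₃, x₄ }, { x₂, x₃, x₅ }, { x₂, x₄, x₅ }, { x₃, x₄, x₅ }, { x₁, x₂, x₃, x₄ }, { x₁, x₂, x₃, x₅ }, { x₁, x₂, x₄, x₅ }, { x₁, x₃, x₄, x₅ }, { x₂, x₃, x₄, x₅ }, S }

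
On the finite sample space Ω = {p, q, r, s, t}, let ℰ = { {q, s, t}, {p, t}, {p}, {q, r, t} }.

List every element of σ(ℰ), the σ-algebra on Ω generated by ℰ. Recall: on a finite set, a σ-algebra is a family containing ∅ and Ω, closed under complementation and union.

σ(ℰ) = { {}, {p}, {q}, {r}, {s}, {t}, {p, q}, {p, r}, {p, s}, {p, t}, {q, r}, {q, s}, {q, t}, {r, s}, {r, t}, {s, t}, {p, q, r}, {p, q, s}, {p, q, t}, {p, r, s}, {p, r, t}, {p, s, t}, {q, r, s}, {q, r, t}, {q, s, t}, {r, s, t}, {p, q, r, s}, {p, q, r, t}, {p, q, s, t}, {p, r, s, t}, {q, r, s, t}, Ω }

Derivation:
Start: ℰ ∪ {∅, Ω} = { {}, {p}, {p, t}, {q, r, t}, {q, s, t}, Ω }.
Iteration 1: 6 new —
  {p, r}  = Ω∖{q, s, t}
  {p, s}  = Ω∖{q, r, t}
  {q, r, s}  = Ω∖{p, t}
  {p, q, r, t}  = {q, r, t} ∪ {p, t}
  {p, q, s, t}  = {p, t} ∪ {q, s, t}
  {q, r, s, t}  = Ω∖{p}
Iteration 2. New:
  {r}  = Ω∖{p, q, s, t}
  {s}  = Ω∖{p, q, r, t}
  {p, r, s}  = {p, s} ∪ {p, r}
  {p, r, t}  = {p, r} ∪ {p, t}
  {p, s, t}  = {p, s} ∪ {p, t}
  {p, q, r, s}  = {q, r, s} ∪ {p, s}
Iteration 3: +6 →
  {t}  = Ω∖{p, q, r, s}
  {q, r}  = Ω∖{p, s, t}
  {q, s}  = Ω∖{p, r, t}
  {q, t}  = Ω∖{p, r, s}
  {r, s}  = {r} ∪ {s}
  {p, r, s, t}  = {p, s, t} ∪ {r}
Iteration 4: 7 new —
  {q}  = Ω∖{p, r, s, t}
  {r, t}  = {t} ∪ {r}
  {s, t}  = {t} ∪ {s}
  {p, q, r}  = {q, r} ∪ {p, r}
  {p, q, s}  = {p, s} ∪ {q, s}
  {p, q, t}  = Ω∖{r, s}
  {r, s, t}  = {r, s} ∪ {t}
Iteration 5: 1 new —
  {p, q}  = Ω∖{r, s, t}
Iteration 6: no new sets; the family is a σ-algebra.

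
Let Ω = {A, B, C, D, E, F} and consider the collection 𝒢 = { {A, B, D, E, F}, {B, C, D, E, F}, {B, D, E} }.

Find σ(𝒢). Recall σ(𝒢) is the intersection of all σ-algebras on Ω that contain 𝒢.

Start: 𝒢 ∪ {∅, Ω} = { ∅, {B, D, E}, {A, B, D, E, F}, {B, C, D, E, F}, Ω }.
Iteration 1. New:
  {A}  = ᶜ of {B, C, D, E, F}
  {C}  = ᶜ of {A, B, D, E, F}
  {A, C, F}  = ᶜ of {B, D, E}
  [8 total]
Iteration 2: 3 new —
  {A, C}  = {C} ∪ {A}
  {A, B, D, E}  = {B, D, E} ∪ {A}
  {B, C, D, E}  = {C} ∪ {B, D, E}
  [11 total]
Iteration 3: +4 →
  {A, F}  = ᶜ of {B, C, D, E}
  {C, F}  = ᶜ of {A, B, D, E}
  {B, D, E, F}  = ᶜ of {A, C}
  {A, B, C, D, E}  = {C} ∪ {A, B, D, E}
  [15 total]
Iteration 4 (1 new):
  {F}  = ᶜ of {A, B, C, D, E}
  [16 total]
Iteration 5: no new sets; the family is a σ-algebra.

Therefore σ(𝒢) = { ∅, {A}, {C}, {F}, {A, C}, {A, F}, {C, F}, {A, C, F}, {B, D, E}, {A, B, D, E}, {B, C, D, E}, {B, D, E, F}, {A, B, C, D, E}, {A, B, D, E, F}, {B, C, D, E, F}, Ω } (|σ(𝒢)| = 16).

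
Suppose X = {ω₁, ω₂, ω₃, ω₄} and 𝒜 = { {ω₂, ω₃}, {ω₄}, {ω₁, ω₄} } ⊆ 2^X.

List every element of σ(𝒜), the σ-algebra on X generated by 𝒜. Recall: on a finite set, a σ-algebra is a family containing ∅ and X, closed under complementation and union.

Take S₀ = 𝒜 ∪ {∅, X} = { {}, {ω₄}, {ω₁, ω₄}, {ω₂, ω₃}, X }.
Iteration 1 adds 2:
  {ω₁, ω₂, ω₃}  = X∖{ω₄}
  {ω₂, ω₃, ω₄}  = {ω₂, ω₃} ∪ {ω₄}
  (now 7)
Iteration 2 (1 new):
  {ω₁}  = X∖{ω₂, ω₃, ω₄}
  (now 8)
Iteration 3: already closed under ᶜ and ∪.

σ(𝒜) = { {}, {ω₁}, {ω₄}, {ω₁, ω₄}, {ω₂, ω₃}, {ω₁, ω₂, ω₃}, {ω₂, ω₃, ω₄}, X }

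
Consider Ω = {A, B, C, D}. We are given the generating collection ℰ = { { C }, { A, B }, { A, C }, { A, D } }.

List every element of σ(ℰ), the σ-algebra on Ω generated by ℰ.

σ(ℰ) (16 sets): { ∅, { A }, { B }, { C }, { D }, { A, B }, { A, C }, { A, D }, { B, C }, { B, D }, { C, D }, { A, B, C }, { A, B, D }, { A, C, D }, { B, C, D }, Ω }

Trace:
Start: ℰ ∪ {∅, Ω} = { ∅, { C }, { A, B }, { A, C }, { A, D }, Ω }.
Iteration 1: 6 new —
  { B, C }  = ᶜ of { A, D }
  { B, D }  = ᶜ of { A, C }
  { C, D }  = ᶜ of { A, B }
  { A, B, C }  = { C } ∪ { A, B }
  { A, B, D }  = ᶜ of { C }
  { A, C, D }  = { C } ∪ { A, D }
  |family| = 12
Iteration 2 (3 new):
  { B }  = ᶜ of { A, C, D }
  { D }  = ᶜ of { A, B, C }
  { B, C, D }  = { C, D } ∪ { B, C }
  |family| = 15
Iteration 3: 1 new —
  { A }  = ᶜ of { B, C, D }
  |family| = 16
Iteration 4 adds nothing — fixpoint reached.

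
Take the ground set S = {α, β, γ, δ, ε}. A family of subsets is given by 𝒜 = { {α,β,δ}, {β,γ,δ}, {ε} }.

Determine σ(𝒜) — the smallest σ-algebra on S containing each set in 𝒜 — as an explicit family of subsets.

Seed the family with 𝒜 together with ∅ and S: { ∅, {ε}, {α,β,δ}, {β,γ,δ}, S }.
Pass 1: +5 →
  {α,ε}  = S∖{β,γ,δ}
  {γ,ε}  = S∖{α,β,δ}
  {α,β,γ,δ}  = S∖{ε}
  {α,β,δ,ε}  = {α,β,δ} ∪ {ε}
  {β,γ,δ,ε}  = {β,γ,δ} ∪ {ε}
  |family| = 10
Pass 2 adds 3:
  {α}  = S∖{β,γ,δ,ε}
  {γ}  = S∖{α,β,δ,ε}
  {α,γ,ε}  = {α,ε} ∪ {γ,ε}
  |family| = 13
Pass 3: +2 →
  {α,γ}  = {γ} ∪ {α}
  {β,δ}  = S∖{α,γ,ε}
  |family| = 15
Pass 4: 1 new —
  {β,δ,ε}  = S∖{α,γ}
  |family| = 16
Pass 5: closed — nothing new.

σ(𝒜) = { ∅, {α}, {γ}, {ε}, {α,γ}, {α,ε}, {β,δ}, {γ,ε}, {α,β,δ}, {α,γ,ε}, {β,γ,δ}, {β,δ,ε}, {α,β,γ,δ}, {α,β,δ,ε}, {β,γ,δ,ε}, S }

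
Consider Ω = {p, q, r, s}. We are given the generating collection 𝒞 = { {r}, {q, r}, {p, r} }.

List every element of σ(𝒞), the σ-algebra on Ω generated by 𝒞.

σ(𝒞) = { {}, {p}, {q}, {r}, {s}, {p, q}, {p, r}, {p, s}, {q, r}, {q, s}, {r, s}, {p, q, r}, {p, q, s}, {p, r, s}, {q, r, s}, Ω }

Working:
Begin from { {}, {r}, {p, r}, {q, r}, Ω } (that is, 𝒞 plus ∅ and Ω).
Pass 1. New:
  {p, s}  = complement {q, r}
  {q, s}  = complement {p, r}
  {p, q, r}  = {q, r} ∪ {p, r}
  {p, q, s}  = complement {r}
Pass 2: 3 new —
  {s}  = complement {p, q, r}
  {p, r, s}  = {r} ∪ {p, s}
  {q, r, s}  = {r} ∪ {q, s}
Pass 3 adds 3:
  {p}  = complement {q, r, s}
  {q}  = complement {p, r, s}
  {r, s}  = {r} ∪ {s}
Pass 4 adds 1:
  {p, q}  = complement {r, s}
Pass 5: closed — nothing new.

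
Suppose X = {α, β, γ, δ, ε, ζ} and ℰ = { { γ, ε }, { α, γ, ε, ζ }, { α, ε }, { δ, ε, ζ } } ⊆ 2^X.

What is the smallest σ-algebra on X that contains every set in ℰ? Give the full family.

Seed the family with ℰ together with ∅ and X: { {}, { α, ε }, { γ, ε }, { δ, ε, ζ }, { α, γ, ε, ζ }, X }.
Step 1. New:
  { β, δ }  = complement { α, γ, ε, ζ }
  { α, β, γ }  = complement { δ, ε, ζ }
  { α, γ, ε }  = { α, ε } ∪ { γ, ε }
  { α, β, δ, ζ }  = complement { γ, ε }
  { α, δ, ε, ζ }  = { α, ε } ∪ { δ, ε, ζ }
  { β, γ, δ, ζ }  = complement { α, ε }
  { γ, δ, ε, ζ }  = { γ, ε } ∪ { δ, ε, ζ }
  { α, γ, δ, ε, ζ }  = { α, γ, ε, ζ } ∪ { δ, ε, ζ }
  — 14 sets.
Step 2 (14 new):
  { β }  = complement { α, γ, δ, ε, ζ }
  { α, β }  = complement { γ, δ, ε, ζ }
  { β, γ }  = complement { α, δ, ε, ζ }
  { β, δ, ζ }  = complement { α, γ, ε }
  { α, β, γ, δ }  = { α, β, γ } ∪ { β, δ }
  { α, β, γ, ε }  = { α, β, γ } ∪ { α, γ, ε }
  { α, β, δ, ε }  = { α, ε } ∪ { β, δ }
  { β, γ, δ, ε }  = { γ, ε } ∪ { β, δ }
  { β, δ, ε, ζ }  = { δ, ε, ζ } ∪ { β, δ }
  { α, β, γ, δ, ε }  = { α, γ, ε } ∪ { β, δ }
  { α, β, γ, δ, ζ }  = { α, β, δ, ζ } ∪ { α, β, γ }
  { α, β, γ, ε, ζ }  = { α, γ, ε, ζ } ∪ { α, β, γ }
  { α, β, δ, ε, ζ }  = { α, β, δ, ζ } ∪ { α, δ, ε, ζ }
  { β, γ, δ, ε, ζ }  = { γ, δ, ε, ζ } ∪ { β, γ, δ, ζ }
  — 28 sets.
Step 3 adds 14:
  { α }  = complement { β, γ, δ, ε, ζ }
  { γ }  = complement { α, β, δ, ε, ζ }
  { δ }  = complement { α, β, γ, ε, ζ }
  { ε }  = complement { α, β, γ, δ, ζ }
  { ζ }  = complement { α, β, γ, δ, ε }
  { α, γ }  = complement { β, δ, ε, ζ }
  { α, ζ }  = complement { β, γ, δ, ε }
  { γ, ζ }  = complement { α, β, δ, ε }
  { δ, ζ }  = complement { α, β, γ, ε }
  { ε, ζ }  = complement { α, β, γ, δ }
  { α, β, δ }  = { β, δ } ∪ { α, β }
  { α, β, ε }  = { β } ∪ { α, ε }
  { β, γ, δ }  = { β, δ } ∪ { β, γ }
  { β, γ, ε }  = { β } ∪ { γ, ε }
  — 42 sets.
Step 4: +22 →
  { α, δ }  = { δ } ∪ { α }
  { β, ε }  = { β } ∪ { ε }
  { β, ζ }  = { β } ∪ { ζ }
  { γ, δ }  = { γ } ∪ { δ }
  { δ, ε }  = { δ } ∪ { ε }
  { α, β, ζ }  = { α, ζ } ∪ { β }
  { α, γ, δ }  = { α, γ } ∪ { δ }
  { α, γ, ζ }  = { α, ζ } ∪ { α, γ }
  { α, δ, ε }  = { δ } ∪ { α, ε }
  { α, δ, ζ }  = complement { β, γ, ε }
  { α, ε, ζ }  = complement { β, γ, δ }
  { β, γ, ζ }  = { β } ∪ { γ, ζ }
  { β, δ, ε }  = { β, δ } ∪ { ε }
  { β, ε, ζ }  = { β } ∪ { ε, ζ }
  { γ, δ, ε }  = { γ, ε } ∪ { δ }
  { γ, δ, ζ }  = complement { α, β, ε }
  { γ, ε, ζ }  = complement { α, β, δ }
  { α, β, γ, ζ }  = { α, ζ } ∪ { α, β, γ }
  { α, β, ε, ζ }  = { α, ζ } ∪ { α, β, ε }
  { α, γ, δ, ε }  = { α, γ, ε } ∪ { δ }
  { α, γ, δ, ζ }  = { α, γ } ∪ { δ, ζ }
  { β, γ, ε, ζ }  = { β, γ } ∪ { ε, ζ }
  — 64 sets.
Step 5: already closed under ᶜ and ∪.

Hence σ(ℰ) has 64 members: { {}, { α }, { β }, { γ }, { δ }, { ε }, { ζ }, { α, β }, { α, γ }, { α, δ }, { α, ε }, { α, ζ }, { β, γ }, { β, δ }, { β, ε }, { β, ζ }, { γ, δ }, { γ, ε }, { γ, ζ }, { δ, ε }, { δ, ζ }, { ε, ζ }, { α, β, γ }, { α, β, δ }, { α, β, ε }, { α, β, ζ }, { α, γ, δ }, { α, γ, ε }, { α, γ, ζ }, { α, δ, ε }, { α, δ, ζ }, { α, ε, ζ }, { β, γ, δ }, { β, γ, ε }, { β, γ, ζ }, { β, δ, ε }, { β, δ, ζ }, { β, ε, ζ }, { γ, δ, ε }, { γ, δ, ζ }, { γ, ε, ζ }, { δ, ε, ζ }, { α, β, γ, δ }, { α, β, γ, ε }, { α, β, γ, ζ }, { α, β, δ, ε }, { α, β, δ, ζ }, { α, β, ε, ζ }, { α, γ, δ, ε }, { α, γ, δ, ζ }, { α, γ, ε, ζ }, { α, δ, ε, ζ }, { β, γ, δ, ε }, { β, γ, δ, ζ }, { β, γ, ε, ζ }, { β, δ, ε, ζ }, { γ, δ, ε, ζ }, { α, β, γ, δ, ε }, { α, β, γ, δ, ζ }, { α, β, γ, ε, ζ }, { α, β, δ, ε, ζ }, { α, γ, δ, ε, ζ }, { β, γ, δ, ε, ζ }, X }.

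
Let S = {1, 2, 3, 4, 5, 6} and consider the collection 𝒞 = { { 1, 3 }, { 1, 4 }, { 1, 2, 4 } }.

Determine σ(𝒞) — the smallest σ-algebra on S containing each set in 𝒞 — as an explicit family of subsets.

Answer: σ(𝒞) = { {}, { 1 }, { 2 }, { 3 }, { 4 }, { 1, 2 }, { 1, 3 }, { 1, 4 }, { 2, 3 }, { 2, 4 }, { 3, 4 }, { 5, 6 }, { 1, 2, 3 }, { 1, 2, 4 }, { 1, 3, 4 }, { 1, 5, 6 }, { 2, 3, 4 }, { 2, 5, 6 }, { 3, 5, 6 }, { 4, 5, 6 }, { 1, 2, 3, 4 }, { 1, 2, 5, 6 }, { 1, 3, 5, 6 }, { 1, 4, 5, 6 }, { 2, 3, 5, 6 }, { 2, 4, 5, 6 }, { 3, 4, 5, 6 }, { 1, 2, 3, 5, 6 }, { 1, 2, 4, 5, 6 }, { 1, 3, 4, 5, 6 }, { 2, 3, 4, 5, 6 }, S }

Check:
Initial family (5 sets): { {}, { 1, 3 }, { 1, 4 }, { 1, 2, 4 }, S }.
Iteration 1. New:
  { 1, 3, 4 }  = { 1, 4 } ∪ { 1, 3 }
  { 3, 5, 6 }  = complement { 1, 2, 4 }
  { 1, 2, 3, 4 }  = { 1, 3 } ∪ { 1, 2, 4 }
  { 2, 3, 5, 6 }  = complement { 1, 4 }
  { 2, 4, 5, 6 }  = complement { 1, 3 }
  |family| = 10
Iteration 2 (7 new):
  { 5, 6 }  = complement { 1, 2, 3, 4 }
  { 2, 5, 6 }  = complement { 1, 3, 4 }
  { 1, 3, 5, 6 }  = { 1, 3 } ∪ { 3, 5, 6 }
  { 1, 2, 3, 5, 6 }  = { 1, 3 } ∪ { 2, 3, 5, 6 }
  { 1, 2, 4, 5, 6 }  = { 1, 2, 4 } ∪ { 2, 4, 5, 6 }
  { 1, 3, 4, 5, 6 }  = { 1, 3, 4 } ∪ { 3, 5, 6 }
  { 2, 3, 4, 5, 6 }  = { 2, 4, 5, 6 } ∪ { 3, 5, 6 }
  |family| = 17
Iteration 3 adds 6:
  { 1 }  = complement { 2, 3, 4, 5, 6 }
  { 2 }  = complement { 1, 3, 4, 5, 6 }
  { 3 }  = complement { 1, 2, 4, 5, 6 }
  { 4 }  = complement { 1, 2, 3, 5, 6 }
  { 2, 4 }  = complement { 1, 3, 5, 6 }
  { 1, 4, 5, 6 }  = { 1, 4 } ∪ { 5, 6 }
  |family| = 23
Iteration 4: +9 →
  { 1, 2 }  = { 1 } ∪ { 2 }
  { 2, 3 }  = complement { 1, 4, 5, 6 }
  { 3, 4 }  = { 3 } ∪ { 4 }
  { 1, 2, 3 }  = { 2 } ∪ { 1, 3 }
  { 1, 5, 6 }  = { 5, 6 } ∪ { 1 }
  { 2, 3, 4 }  = { 3 } ∪ { 2, 4 }
  { 4, 5, 6 }  = { 5, 6 } ∪ { 4 }
  { 1, 2, 5, 6 }  = { 1 } ∪ { 2, 5, 6 }
  { 3, 4, 5, 6 }  = { 3, 5, 6 } ∪ { 4 }
  |family| = 32
Iteration 5: closed — nothing new.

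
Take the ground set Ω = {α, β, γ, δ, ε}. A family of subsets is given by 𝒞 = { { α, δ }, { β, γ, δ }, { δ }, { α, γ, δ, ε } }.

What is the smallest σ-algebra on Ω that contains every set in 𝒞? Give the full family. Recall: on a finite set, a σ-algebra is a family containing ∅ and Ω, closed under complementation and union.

Initial family (6 sets): { ∅, { δ }, { α, δ }, { β, γ, δ }, { α, γ, δ, ε }, Ω }.
Round 1. New:
  { β }  = { α, γ, δ, ε }ᶜ
  { α, ε }  = { β, γ, δ }ᶜ
  { β, γ, ε }  = { α, δ }ᶜ
  { α, β, γ, δ }  = { β, γ, δ } ∪ { α, δ }
  { α, β, γ, ε }  = { δ }ᶜ
  (now 11)
Round 2 adds 6:
  { ε }  = { α, β, γ, δ }ᶜ
  { β, δ }  = { β } ∪ { δ }
  { α, β, δ }  = { β } ∪ { α, δ }
  { α, β, ε }  = { β } ∪ { α, ε }
  { α, δ, ε }  = { α, δ } ∪ { α, ε }
  { β, γ, δ, ε }  = { β, γ, δ } ∪ { β, γ, ε }
  (now 17)
Round 3: 9 new —
  { α }  = { β, γ, δ, ε }ᶜ
  { β, γ }  = { α, δ, ε }ᶜ
  { β, ε }  = { β } ∪ { ε }
  { γ, δ }  = { α, β, ε }ᶜ
  { γ, ε }  = { α, β, δ }ᶜ
  { δ, ε }  = { δ } ∪ { ε }
  { α, γ, ε }  = { β, δ }ᶜ
  { β, δ, ε }  = { β, δ } ∪ { ε }
  { α, β, δ, ε }  = { α, δ, ε } ∪ { α, β, ε }
  (now 26)
Round 4 adds 6:
  { γ }  = { α, β, δ, ε }ᶜ
  { α, β }  = { β } ∪ { α }
  { α, γ }  = { β, δ, ε }ᶜ
  { α, β, γ }  = { δ, ε }ᶜ
  { α, γ, δ }  = { β, ε }ᶜ
  { γ, δ, ε }  = { γ, δ } ∪ { ε }
  (now 32)
After Round 5 the family is unchanged; done.

σ(𝒞) = { ∅, { α }, { β }, { γ }, { δ }, { ε }, { α, β }, { α, γ }, { α, δ }, { α, ε }, { β, γ }, { β, δ }, { β, ε }, { γ, δ }, { γ, ε }, { δ, ε }, { α, β, γ }, { α, β, δ }, { α, β, ε }, { α, γ, δ }, { α, γ, ε }, { α, δ, ε }, { β, γ, δ }, { β, γ, ε }, { β, δ, ε }, { γ, δ, ε }, { α, β, γ, δ }, { α, β, γ, ε }, { α, β, δ, ε }, { α, γ, δ, ε }, { β, γ, δ, ε }, Ω }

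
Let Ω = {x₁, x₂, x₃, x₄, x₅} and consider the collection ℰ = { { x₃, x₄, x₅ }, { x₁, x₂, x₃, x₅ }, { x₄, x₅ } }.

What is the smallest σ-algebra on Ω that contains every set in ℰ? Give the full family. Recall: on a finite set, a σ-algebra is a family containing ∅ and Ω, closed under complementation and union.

Answer: σ(ℰ) = { {}, { x₃ }, { x₄ }, { x₅ }, { x₁, x₂ }, { x₃, x₄ }, { x₃, x₅ }, { x₄, x₅ }, { x₁, x₂, x₃ }, { x₁, x₂, x₄ }, { x₁, x₂, x₅ }, { x₃, x₄, x₅ }, { x₁, x₂, x₃, x₄ }, { x₁, x₂, x₃, x₅ }, { x₁, x₂, x₄, x₅ }, Ω }

Working:
Initial family (5 sets): { {}, { x₄, x₅ }, { x₃, x₄, x₅ }, { x₁, x₂, x₃, x₅ }, Ω }.
Iteration 1 (3 new):
  { x₄ }  = Ω∖{ x₁, x₂, x₃, x₅ }
  { x₁, x₂ }  = Ω∖{ x₃, x₄, x₅ }
  { x₁, x₂, x₃ }  = Ω∖{ x₄, x₅ }
  |family| = 8
Iteration 2 (3 new):
  { x₁, x₂, x₄ }  = { x₄ } ∪ { x₁, x₂ }
  { x₁, x₂, x₃, x₄ }  = { x₄ } ∪ { x₁, x₂, x₃ }
  { x₁, x₂, x₄, x₅ }  = { x₄, x₅ } ∪ { x₁, x₂ }
  |family| = 11
Iteration 3: +3 →
  { x₃ }  = Ω∖{ x₁, x₂, x₄, x₅ }
  { x₅ }  = Ω∖{ x₁, x₂, x₃, x₄ }
  { x₃, x₅ }  = Ω∖{ x₁, x₂, x₄ }
  |family| = 14
Iteration 4. New:
  { x₃, x₄ }  = { x₃ } ∪ { x₄ }
  { x₁, x₂, x₅ }  = { x₁, x₂ } ∪ { x₅ }
  |family| = 16
After Iteration 5 the family is unchanged; done.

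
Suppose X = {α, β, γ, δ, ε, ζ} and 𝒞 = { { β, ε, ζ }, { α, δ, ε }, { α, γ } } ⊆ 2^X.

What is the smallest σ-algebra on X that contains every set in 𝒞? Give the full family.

Answer: σ(𝒞) = { {  }, { α }, { γ }, { δ }, { ε }, { α, γ }, { α, δ }, { α, ε }, { β, ζ }, { γ, δ }, { γ, ε }, { δ, ε }, { α, β, ζ }, { α, γ, δ }, { α, γ, ε }, { α, δ, ε }, { β, γ, ζ }, { β, δ, ζ }, { β, ε, ζ }, { γ, δ, ε }, { α, β, γ, ζ }, { α, β, δ, ζ }, { α, β, ε, ζ }, { α, γ, δ, ε }, { β, γ, δ, ζ }, { β, γ, ε, ζ }, { β, δ, ε, ζ }, { α, β, γ, δ, ζ }, { α, β, γ, ε, ζ }, { α, β, δ, ε, ζ }, { β, γ, δ, ε, ζ }, X }

Derivation:
Initial family (5 sets): { {  }, { α, γ }, { α, δ, ε }, { β, ε, ζ }, X }.
Pass 1. New:
  { α, γ, δ }  = { β, ε, ζ }ᶜ
  { β, γ, ζ }  = { α, δ, ε }ᶜ
  { α, γ, δ, ε }  = { α, δ, ε } ∪ { α, γ }
  { β, δ, ε, ζ }  = { α, γ }ᶜ
  { α, β, γ, ε, ζ }  = { α, γ } ∪ { β, ε, ζ }
  { α, β, δ, ε, ζ }  = { α, δ, ε } ∪ { β, ε, ζ }
Pass 2 (7 new):
  { γ }  = { α, β, δ, ε, ζ }ᶜ
  { δ }  = { α, β, γ, ε, ζ }ᶜ
  { β, ζ }  = { α, γ, δ, ε }ᶜ
  { α, β, γ, ζ }  = { β, γ, ζ } ∪ { α, γ }
  { β, γ, ε, ζ }  = { β, γ, ζ } ∪ { β, ε, ζ }
  { α, β, γ, δ, ζ }  = { β, γ, ζ } ∪ { α, γ, δ }
  { β, γ, δ, ε, ζ }  = { β, γ, ζ } ∪ { β, δ, ε, ζ }
Pass 3: 7 new —
  { α }  = { β, γ, δ, ε, ζ }ᶜ
  { ε }  = { α, β, γ, δ, ζ }ᶜ
  { α, δ }  = { β, γ, ε, ζ }ᶜ
  { γ, δ }  = { γ } ∪ { δ }
  { δ, ε }  = { α, β, γ, ζ }ᶜ
  { β, δ, ζ }  = { δ } ∪ { β, ζ }
  { β, γ, δ, ζ }  = { β, γ, ζ } ∪ { δ }
Pass 4: +7 →
  { α, ε }  = { β, γ, δ, ζ }ᶜ
  { γ, ε }  = { ε } ∪ { γ }
  { α, β, ζ }  = { α } ∪ { β, ζ }
  { α, γ, ε }  = { β, δ, ζ }ᶜ
  { γ, δ, ε }  = { γ, δ } ∪ { ε }
  { α, β, δ, ζ }  = { β, δ, ζ } ∪ { α }
  { α, β, ε, ζ }  = { γ, δ }ᶜ
Pass 5: stable.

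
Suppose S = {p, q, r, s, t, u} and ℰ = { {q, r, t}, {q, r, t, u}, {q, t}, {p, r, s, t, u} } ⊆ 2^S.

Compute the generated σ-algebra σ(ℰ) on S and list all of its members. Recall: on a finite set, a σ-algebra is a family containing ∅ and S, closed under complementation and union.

|σ(ℰ)| = 32.  σ(ℰ) = { {}, {q}, {r}, {t}, {u}, {p, s}, {q, r}, {q, t}, {q, u}, {r, t}, {r, u}, {t, u}, {p, q, s}, {p, r, s}, {p, s, t}, {p, s, u}, {q, r, t}, {q, r, u}, {q, t, u}, {r, t, u}, {p, q, r, s}, {p, q, s, t}, {p, q, s, u}, {p, r, s, t}, {p, r, s, u}, {p, s, t, u}, {q, r, t, u}, {p, q, r, s, t}, {p, q, r, s, u}, {p, q, s, t, u}, {p, r, s, t, u}, S }

Check:
Start: ℰ ∪ {∅, S} = { {}, {q, t}, {q, r, t}, {q, r, t, u}, {p, r, s, t, u}, S }.
Pass 1 (4 new):
  {q}  = ᶜ of {p, r, s, t, u}
  {p, s}  = ᶜ of {q, r, t, u}
  {p, s, u}  = ᶜ of {q, r, t}
  {p, r, s, u}  = ᶜ of {q, t}
  — 10 sets.
Pass 2 (6 new):
  {p, q, s}  = {q} ∪ {p, s}
  {p, q, s, t}  = {q, t} ∪ {p, s}
  {p, q, s, u}  = {q} ∪ {p, s, u}
  {p, q, r, s, t}  = {q, r, t} ∪ {p, s}
  {p, q, r, s, u}  = {q} ∪ {p, r, s, u}
  {p, q, s, t, u}  = {q, t} ∪ {p, s, u}
  — 16 sets.
Pass 3: +6 →
  {r}  = ᶜ of {p, q, s, t, u}
  {t}  = ᶜ of {p, q, r, s, u}
  {u}  = ᶜ of {p, q, r, s, t}
  {r, t}  = ᶜ of {p, q, s, u}
  {r, u}  = ᶜ of {p, q, s, t}
  {r, t, u}  = ᶜ of {p, q, s}
  — 22 sets.
Pass 4: +10 →
  {q, r}  = {q} ∪ {r}
  {q, u}  = {q} ∪ {u}
  {t, u}  = {u} ∪ {t}
  {p, r, s}  = {r} ∪ {p, s}
  {p, s, t}  = {t} ∪ {p, s}
  {q, r, u}  = {q} ∪ {r, u}
  {q, t, u}  = {q, t} ∪ {u}
  {p, q, r, s}  = {p, q, s} ∪ {r}
  {p, r, s, t}  = {p, s} ∪ {r, t}
  {p, s, t, u}  = {p, s, u} ∪ {t}
  — 32 sets.
Pass 5: closed — nothing new.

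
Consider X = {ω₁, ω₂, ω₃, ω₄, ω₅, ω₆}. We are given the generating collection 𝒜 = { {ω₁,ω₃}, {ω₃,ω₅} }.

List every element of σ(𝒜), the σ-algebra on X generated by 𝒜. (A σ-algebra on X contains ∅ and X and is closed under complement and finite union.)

Initial family (4 sets): { {}, {ω₁,ω₃}, {ω₃,ω₅}, X }.
Iteration 1: +3 →
  {ω₁,ω₃,ω₅}  = {ω₃,ω₅} ∪ {ω₁,ω₃}
  {ω₁,ω₂,ω₄,ω₆}  = complement {ω₃,ω₅}
  {ω₂,ω₄,ω₅,ω₆}  = complement {ω₁,ω₃}
  |family| = 7
Iteration 2 adds 4:
  {ω₂,ω₄,ω₆}  = complement {ω₁,ω₃,ω₅}
  {ω₁,ω₂,ω₃,ω₄,ω₆}  = {ω₁,ω₂,ω₄,ω₆} ∪ {ω₁,ω₃}
  {ω₁,ω₂,ω₄,ω₅,ω₆}  = {ω₂,ω₄,ω₅,ω₆} ∪ {ω₁,ω₂,ω₄,ω₆}
  {ω₂,ω₃,ω₄,ω₅,ω₆}  = {ω₂,ω₄,ω₅,ω₆} ∪ {ω₃,ω₅}
  |family| = 11
Iteration 3 adds 3:
  {ω₁}  = complement {ω₂,ω₃,ω₄,ω₅,ω₆}
  {ω₃}  = complement {ω₁,ω₂,ω₄,ω₅,ω₆}
  {ω₅}  = complement {ω₁,ω₂,ω₃,ω₄,ω₆}
  |family| = 14
Iteration 4 adds 2:
  {ω₁,ω₅}  = {ω₅} ∪ {ω₁}
  {ω₂,ω₃,ω₄,ω₆}  = {ω₂,ω₄,ω₆} ∪ {ω₃}
  |family| = 16
Iteration 5: stable.

|σ(𝒜)| = 16.  σ(𝒜) = { {}, {ω₁}, {ω₃}, {ω₅}, {ω₁,ω₃}, {ω₁,ω₅}, {ω₃,ω₅}, {ω₁,ω₃,ω₅}, {ω₂,ω₄,ω₆}, {ω₁,ω₂,ω₄,ω₆}, {ω₂,ω₃,ω₄,ω₆}, {ω₂,ω₄,ω₅,ω₆}, {ω₁,ω₂,ω₃,ω₄,ω₆}, {ω₁,ω₂,ω₄,ω₅,ω₆}, {ω₂,ω₃,ω₄,ω₅,ω₆}, X }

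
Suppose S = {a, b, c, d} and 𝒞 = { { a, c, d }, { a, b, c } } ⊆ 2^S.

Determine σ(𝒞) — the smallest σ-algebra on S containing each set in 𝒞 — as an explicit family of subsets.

Begin from { ∅, { a, b, c }, { a, c, d }, S } (that is, 𝒞 plus ∅ and S).
Iteration 1 (2 new):
  { b }  = S∖{ a, c, d }
  { d }  = S∖{ a, b, c }
  (now 6)
Iteration 2: 1 new —
  { b, d }  = { d } ∪ { b }
  (now 7)
Iteration 3. New:
  { a, c }  = S∖{ b, d }
  (now 8)
Iteration 4: no new sets; the family is a σ-algebra.

|σ(𝒞)| = 8.  σ(𝒞) = { ∅, { b }, { d }, { a, c }, { b, d }, { a, b, c }, { a, c, d }, S }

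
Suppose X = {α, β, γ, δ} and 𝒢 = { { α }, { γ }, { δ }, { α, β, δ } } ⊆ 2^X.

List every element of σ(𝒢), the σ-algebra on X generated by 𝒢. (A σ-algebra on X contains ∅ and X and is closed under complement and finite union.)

σ(𝒢) (16 sets): { {  }, { α }, { β }, { γ }, { δ }, { α, β }, { α, γ }, { α, δ }, { β, γ }, { β, δ }, { γ, δ }, { α, β, γ }, { α, β, δ }, { α, γ, δ }, { β, γ, δ }, X }

Derivation:
Begin from { {  }, { α }, { γ }, { δ }, { α, β, δ }, X } (that is, 𝒢 plus ∅ and X).
Pass 1 adds 5:
  { α, γ }  = { γ } ∪ { α }
  { α, δ }  = { δ } ∪ { α }
  { γ, δ }  = { γ } ∪ { δ }
  { α, β, γ }  = complement { δ }
  { β, γ, δ }  = complement { α }
  (now 11)
Pass 2: +4 →
  { α, β }  = complement { γ, δ }
  { β, γ }  = complement { α, δ }
  { β, δ }  = complement { α, γ }
  { α, γ, δ }  = { γ, δ } ∪ { α, δ }
  (now 15)
Pass 3: +1 →
  { β }  = complement { α, γ, δ }
  (now 16)
Pass 4: already closed under ᶜ and ∪.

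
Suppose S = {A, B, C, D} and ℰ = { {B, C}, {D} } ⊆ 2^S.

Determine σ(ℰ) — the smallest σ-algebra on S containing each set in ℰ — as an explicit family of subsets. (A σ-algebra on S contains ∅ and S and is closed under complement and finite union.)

σ(ℰ) (8 sets): { {}, {A}, {D}, {A, D}, {B, C}, {A, B, C}, {B, C, D}, S }

Check:
Begin from { {}, {D}, {B, C}, S } (that is, ℰ plus ∅ and S).
Step 1 (3 new):
  {A, D}  = {B, C}ᶜ
  {A, B, C}  = {D}ᶜ
  {B, C, D}  = {D} ∪ {B, C}
  [7 total]
Step 2: +1 →
  {A}  = {B, C, D}ᶜ
  [8 total]
Step 3: already closed under ᶜ and ∪.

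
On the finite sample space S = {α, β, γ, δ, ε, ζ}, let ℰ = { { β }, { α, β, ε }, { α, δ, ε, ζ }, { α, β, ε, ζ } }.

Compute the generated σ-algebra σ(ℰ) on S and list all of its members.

Initial family (6 sets): { ∅, { β }, { α, β, ε }, { α, β, ε, ζ }, { α, δ, ε, ζ }, S }.
Pass 1: 5 new —
  { β, γ }  = S∖{ α, δ, ε, ζ }
  { γ, δ }  = S∖{ α, β, ε, ζ }
  { γ, δ, ζ }  = S∖{ α, β, ε }
  { α, β, δ, ε, ζ }  = { α, β, ε } ∪ { α, δ, ε, ζ }
  { α, γ, δ, ε, ζ }  = S∖{ β }
  (now 11)
Pass 2: 6 new —
  { γ }  = S∖{ α, β, δ, ε, ζ }
  { β, γ, δ }  = { γ, δ } ∪ { β }
  { α, β, γ, ε }  = { α, β, ε } ∪ { β, γ }
  { β, γ, δ, ζ }  = { β } ∪ { γ, δ, ζ }
  { α, β, γ, δ, ε }  = { γ, δ } ∪ { α, β, ε }
  { α, β, γ, ε, ζ }  = { β, γ } ∪ { α, β, ε, ζ }
  (now 17)
Pass 3: 5 new —
  { δ }  = S∖{ α, β, γ, ε, ζ }
  { ζ }  = S∖{ α, β, γ, δ, ε }
  { α, ε }  = S∖{ β, γ, δ, ζ }
  { δ, ζ }  = S∖{ α, β, γ, ε }
  { α, ε, ζ }  = S∖{ β, γ, δ }
  (now 22)
Pass 4: 10 new —
  { β, δ }  = { β } ∪ { δ }
  { β, ζ }  = { β } ∪ { ζ }
  { γ, ζ }  = { ζ } ∪ { γ }
  { α, γ, ε }  = { γ } ∪ { α, ε }
  { α, δ, ε }  = { α, ε } ∪ { δ }
  { β, γ, ζ }  = { ζ } ∪ { β, γ }
  { β, δ, ζ }  = { β } ∪ { δ, ζ }
  { α, β, δ, ε }  = { α, β, ε } ∪ { δ }
  { α, γ, δ, ε }  = { γ, δ } ∪ { α, ε }
  { α, γ, ε, ζ }  = { γ } ∪ { α, ε, ζ }
  (now 32)
Pass 5 adds nothing — fixpoint reached.

|σ(ℰ)| = 32.  σ(ℰ) = { ∅, { β }, { γ }, { δ }, { ζ }, { α, ε }, { β, γ }, { β, δ }, { β, ζ }, { γ, δ }, { γ, ζ }, { δ, ζ }, { α, β, ε }, { α, γ, ε }, { α, δ, ε }, { α, ε, ζ }, { β, γ, δ }, { β, γ, ζ }, { β, δ, ζ }, { γ, δ, ζ }, { α, β, γ, ε }, { α, β, δ, ε }, { α, β, ε, ζ }, { α, γ, δ, ε }, { α, γ, ε, ζ }, { α, δ, ε, ζ }, { β, γ, δ, ζ }, { α, β, γ, δ, ε }, { α, β, γ, ε, ζ }, { α, β, δ, ε, ζ }, { α, γ, δ, ε, ζ }, S }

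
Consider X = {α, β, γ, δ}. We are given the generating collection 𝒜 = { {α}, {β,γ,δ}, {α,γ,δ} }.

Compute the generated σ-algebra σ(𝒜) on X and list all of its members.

σ(𝒜) = { ∅, {α}, {β}, {α,β}, {γ,δ}, {α,γ,δ}, {β,γ,δ}, X }

Check:
Start: 𝒜 ∪ {∅, X} = { ∅, {α}, {α,γ,δ}, {β,γ,δ}, X }.
Round 1 (1 new):
  {β}  = ᶜ of {α,γ,δ}
  [6 total]
Round 2. New:
  {α,β}  = {β} ∪ {α}
  [7 total]
Round 3: +1 →
  {γ,δ}  = ᶜ of {α,β}
  [8 total]
Round 4 adds nothing — fixpoint reached.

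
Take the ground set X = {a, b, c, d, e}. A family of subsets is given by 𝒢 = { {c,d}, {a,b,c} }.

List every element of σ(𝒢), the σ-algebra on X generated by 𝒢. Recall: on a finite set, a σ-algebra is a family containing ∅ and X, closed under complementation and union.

Initial family (4 sets): { {}, {c,d}, {a,b,c}, X }.
Pass 1 adds 3:
  {d,e}  = {a,b,c}ᶜ
  {a,b,e}  = {c,d}ᶜ
  {a,b,c,d}  = {a,b,c} ∪ {c,d}
  (now 7)
Pass 2: +4 →
  {e}  = {a,b,c,d}ᶜ
  {c,d,e}  = {d,e} ∪ {c,d}
  {a,b,c,e}  = {a,b,e} ∪ {a,b,c}
  {a,b,d,e}  = {d,e} ∪ {a,b,e}
  (now 11)
Pass 3 adds 3:
  {c}  = {a,b,d,e}ᶜ
  {d}  = {a,b,c,e}ᶜ
  {a,b}  = {c,d,e}ᶜ
  (now 14)
Pass 4: +2 →
  {c,e}  = {c} ∪ {e}
  {a,b,d}  = {a,b} ∪ {d}
  (now 16)
Pass 5: stable.

|σ(𝒢)| = 16.  σ(𝒢) = { {}, {c}, {d}, {e}, {a,b}, {c,d}, {c,e}, {d,e}, {a,b,c}, {a,b,d}, {a,b,e}, {c,d,e}, {a,b,c,d}, {a,b,c,e}, {a,b,d,e}, X }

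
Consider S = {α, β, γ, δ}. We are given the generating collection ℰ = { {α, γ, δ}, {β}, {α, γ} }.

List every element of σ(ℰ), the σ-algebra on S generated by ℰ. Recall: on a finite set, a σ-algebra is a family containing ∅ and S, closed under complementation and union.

Seed the family with ℰ together with ∅ and S: { {}, {β}, {α, γ}, {α, γ, δ}, S }.
Round 1. New:
  {β, δ}  = complement {α, γ}
  {α, β, γ}  = {α, γ} ∪ {β}
  — 7 sets.
Round 2. New:
  {δ}  = complement {α, β, γ}
  — 8 sets.
Round 3: already closed under ᶜ and ∪.

σ(ℰ) = { {}, {β}, {δ}, {α, γ}, {β, δ}, {α, β, γ}, {α, γ, δ}, S }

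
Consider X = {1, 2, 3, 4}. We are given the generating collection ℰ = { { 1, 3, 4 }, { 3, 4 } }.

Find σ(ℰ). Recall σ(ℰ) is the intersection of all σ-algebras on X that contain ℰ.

Seed the family with ℰ together with ∅ and X: { ∅, { 3, 4 }, { 1, 3, 4 }, X }.
Iteration 1: +2 →
  { 2 }  = ᶜ of { 1, 3, 4 }
  { 1, 2 }  = ᶜ of { 3, 4 }
  — 6 sets.
Iteration 2: +1 →
  { 2, 3, 4 }  = { 3, 4 } ∪ { 2 }
  — 7 sets.
Iteration 3 adds 1:
  { 1 }  = ᶜ of { 2, 3, 4 }
  — 8 sets.
Iteration 4: no new sets; the family is a σ-algebra.

σ(ℰ) = { ∅, { 1 }, { 2 }, { 1, 2 }, { 3, 4 }, { 1, 3, 4 }, { 2, 3, 4 }, X }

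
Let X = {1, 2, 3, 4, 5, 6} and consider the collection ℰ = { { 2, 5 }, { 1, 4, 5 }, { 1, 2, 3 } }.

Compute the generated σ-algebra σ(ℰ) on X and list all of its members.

Initial family (5 sets): { ∅, { 2, 5 }, { 1, 2, 3 }, { 1, 4, 5 }, X }.
Step 1: +6 →
  { 2, 3, 6 }  = complement { 1, 4, 5 }
  { 4, 5, 6 }  = complement { 1, 2, 3 }
  { 1, 2, 3, 5 }  = { 2, 5 } ∪ { 1, 2, 3 }
  { 1, 2, 4, 5 }  = { 1, 4, 5 } ∪ { 2, 5 }
  { 1, 3, 4, 6 }  = complement { 2, 5 }
  { 1, 2, 3, 4, 5 }  = { 1, 4, 5 } ∪ { 1, 2, 3 }
  — 11 sets.
Step 2 (12 new):
  { 6 }  = complement { 1, 2, 3, 4, 5 }
  { 3, 6 }  = complement { 1, 2, 4, 5 }
  { 4, 6 }  = complement { 1, 2, 3, 5 }
  { 1, 2, 3, 6 }  = { 1, 2, 3 } ∪ { 2, 3, 6 }
  { 1, 4, 5, 6 }  = { 1, 4, 5 } ∪ { 4, 5, 6 }
  { 2, 3, 5, 6 }  = { 2, 5 } ∪ { 2, 3, 6 }
  { 2, 4, 5, 6 }  = { 2, 5 } ∪ { 4, 5, 6 }
  { 1, 2, 3, 4, 6 }  = { 1, 2, 3 } ∪ { 1, 3, 4, 6 }
  { 1, 2, 3, 5, 6 }  = { 2, 3, 6 } ∪ { 1, 2, 3, 5 }
  { 1, 2, 4, 5, 6 }  = { 1, 2, 4, 5 } ∪ { 4, 5, 6 }
  { 1, 3, 4, 5, 6 }  = { 1, 4, 5 } ∪ { 1, 3, 4, 6 }
  { 2, 3, 4, 5, 6 }  = { 2, 3, 6 } ∪ { 4, 5, 6 }
  — 23 sets.
Step 3: +13 →
  { 1 }  = complement { 2, 3, 4, 5, 6 }
  { 2 }  = complement { 1, 3, 4, 5, 6 }
  { 3 }  = complement { 1, 2, 4, 5, 6 }
  { 4 }  = complement { 1, 2, 3, 5, 6 }
  { 5 }  = complement { 1, 2, 3, 4, 6 }
  { 1, 3 }  = complement { 2, 4, 5, 6 }
  { 1, 4 }  = complement { 2, 3, 5, 6 }
  { 2, 3 }  = complement { 1, 4, 5, 6 }
  { 4, 5 }  = complement { 1, 2, 3, 6 }
  { 2, 5, 6 }  = { 2, 5 } ∪ { 6 }
  { 3, 4, 6 }  = { 4, 6 } ∪ { 3, 6 }
  { 2, 3, 4, 6 }  = { 4, 6 } ∪ { 2, 3, 6 }
  { 3, 4, 5, 6 }  = { 4, 5, 6 } ∪ { 3, 6 }
  — 36 sets.
Step 4: 24 new —
  { 1, 2 }  = complement { 3, 4, 5, 6 }
  { 1, 5 }  = complement { 2, 3, 4, 6 }
  { 1, 6 }  = { 1 } ∪ { 6 }
  { 2, 4 }  = { 2 } ∪ { 4 }
  { 2, 6 }  = { 2 } ∪ { 6 }
  { 3, 4 }  = { 3 } ∪ { 4 }
  { 3, 5 }  = { 5 } ∪ { 3 }
  { 5, 6 }  = { 6 } ∪ { 5 }
  { 1, 2, 4 }  = { 2 } ∪ { 1, 4 }
  { 1, 2, 5 }  = complement { 3, 4, 6 }
  { 1, 3, 4 }  = complement { 2, 5, 6 }
  { 1, 3, 5 }  = { 5 } ∪ { 1, 3 }
  { 1, 3, 6 }  = { 1 } ∪ { 3, 6 }
  { 1, 4, 6 }  = { 1 } ∪ { 4, 6 }
  { 2, 3, 4 }  = { 2, 3 } ∪ { 4 }
  { 2, 3, 5 }  = { 2, 5 } ∪ { 3 }
  { 2, 4, 5 }  = { 2, 5 } ∪ { 4, 5 }
  { 2, 4, 6 }  = { 2 } ∪ { 4, 6 }
  { 3, 4, 5 }  = { 4, 5 } ∪ { 3 }
  { 3, 5, 6 }  = { 5 } ∪ { 3, 6 }
  { 1, 2, 3, 4 }  = { 1, 2, 3 } ∪ { 1, 4 }
  { 1, 2, 5, 6 }  = { 1 } ∪ { 2, 5, 6 }
  { 1, 3, 4, 5 }  = { 1, 4, 5 } ∪ { 3 }
  { 2, 3, 4, 5 }  = { 4, 5 } ∪ { 2, 3 }
  — 60 sets.
Step 5 adds 4:
  { 1, 2, 6 }  = complement { 3, 4, 5 }
  { 1, 5, 6 }  = complement { 2, 3, 4 }
  { 1, 2, 4, 6 }  = complement { 3, 5 }
  { 1, 3, 5, 6 }  = complement { 2, 4 }
  — 64 sets.
After Step 6 the family is unchanged; done.

Hence σ(ℰ) has 64 members: { ∅, { 1 }, { 2 }, { 3 }, { 4 }, { 5 }, { 6 }, { 1, 2 }, { 1, 3 }, { 1, 4 }, { 1, 5 }, { 1, 6 }, { 2, 3 }, { 2, 4 }, { 2, 5 }, { 2, 6 }, { 3, 4 }, { 3, 5 }, { 3, 6 }, { 4, 5 }, { 4, 6 }, { 5, 6 }, { 1, 2, 3 }, { 1, 2, 4 }, { 1, 2, 5 }, { 1, 2, 6 }, { 1, 3, 4 }, { 1, 3, 5 }, { 1, 3, 6 }, { 1, 4, 5 }, { 1, 4, 6 }, { 1, 5, 6 }, { 2, 3, 4 }, { 2, 3, 5 }, { 2, 3, 6 }, { 2, 4, 5 }, { 2, 4, 6 }, { 2, 5, 6 }, { 3, 4, 5 }, { 3, 4, 6 }, { 3, 5, 6 }, { 4, 5, 6 }, { 1, 2, 3, 4 }, { 1, 2, 3, 5 }, { 1, 2, 3, 6 }, { 1, 2, 4, 5 }, { 1, 2, 4, 6 }, { 1, 2, 5, 6 }, { 1, 3, 4, 5 }, { 1, 3, 4, 6 }, { 1, 3, 5, 6 }, { 1, 4, 5, 6 }, { 2, 3, 4, 5 }, { 2, 3, 4, 6 }, { 2, 3, 5, 6 }, { 2, 4, 5, 6 }, { 3, 4, 5, 6 }, { 1, 2, 3, 4, 5 }, { 1, 2, 3, 4, 6 }, { 1, 2, 3, 5, 6 }, { 1, 2, 4, 5, 6 }, { 1, 3, 4, 5, 6 }, { 2, 3, 4, 5, 6 }, X }.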